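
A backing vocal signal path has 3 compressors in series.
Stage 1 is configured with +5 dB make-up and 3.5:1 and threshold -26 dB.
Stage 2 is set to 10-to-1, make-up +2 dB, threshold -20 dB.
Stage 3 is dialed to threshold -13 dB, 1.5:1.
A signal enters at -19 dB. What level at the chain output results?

-17.9 dB

Stage 1: -19 dB is 7 dB over -26 dB; at 3.5:1 that becomes 2 dB over, giving -24 dB; +5 dB make-up → -19 dB.
Stage 2: overshoot 1 dB → 1/10 = 0.1 dB → -19.9 dB; +2 dB make-up → -17.9 dB.
Stage 3: -17.9 dB is at or below the -13 dB threshold — no compression; output -17.9 dB.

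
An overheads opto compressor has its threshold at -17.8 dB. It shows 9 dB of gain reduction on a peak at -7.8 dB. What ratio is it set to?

10:1

Input overshoot = -7.8 − (-17.8) = 10 dB.
Output overshoot = 10 − 9 = 1 dB.
Ratio = input overshoot / output overshoot = 10 / 1 = 10.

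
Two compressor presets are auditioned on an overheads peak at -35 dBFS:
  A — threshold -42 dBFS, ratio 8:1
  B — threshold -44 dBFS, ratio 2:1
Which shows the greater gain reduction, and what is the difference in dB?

A: 7 dB over, compressed to 0.875 dB over, so 6.125 dB of GR.
B: 9 dB over, compressed to 4.5 dB over, so 4.5 dB of GR.
A reduces 1.625 dB more.

A, by 1.625 dB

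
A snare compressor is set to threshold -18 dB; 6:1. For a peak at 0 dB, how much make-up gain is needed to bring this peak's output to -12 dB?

Overshoot 18 dB → 18/6 = 3 dB after compression, so the compressed level is -18 + 3 = -15 dB.
Make-up = target − compressed = -12 − (-15) = 3 dB.

3 dB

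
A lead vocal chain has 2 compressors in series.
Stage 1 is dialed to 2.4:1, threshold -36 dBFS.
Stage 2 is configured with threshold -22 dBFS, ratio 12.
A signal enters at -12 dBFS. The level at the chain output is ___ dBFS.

Stage 1: 24 dB above -36 dBFS, reduced 2.4:1 to 10 dB above → -26 dBFS.
Stage 2: below threshold (-26 ≤ -22); passes unchanged; output -26 dBFS.

-26 dBFS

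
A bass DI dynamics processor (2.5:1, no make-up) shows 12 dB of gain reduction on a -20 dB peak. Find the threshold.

-40 dB

Let T be the threshold. Output overshoot = (input overshoot)/R, so -32 − T = (-20 − T)/2.5.
2.5·(-32 − T) = -20 − T → 1.5·T = -80 − (-20) = -60.
T = -60/1.5 = -40 dB.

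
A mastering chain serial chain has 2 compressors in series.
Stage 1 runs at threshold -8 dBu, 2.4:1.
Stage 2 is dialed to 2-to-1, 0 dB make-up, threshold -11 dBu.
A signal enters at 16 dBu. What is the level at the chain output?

-4.5 dBu

Stage 1: overshoot 24 dB → 24/2.4 = 10 dB → 2 dBu.
Stage 2: 2 dBu is 13 dB over -11 dBu; at 2:1 that becomes 6.5 dB over, giving -4.5 dBu.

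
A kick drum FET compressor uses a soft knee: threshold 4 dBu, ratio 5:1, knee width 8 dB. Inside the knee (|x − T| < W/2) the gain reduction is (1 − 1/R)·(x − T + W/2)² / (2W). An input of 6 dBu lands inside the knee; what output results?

x − T + W/2 = 6 − 4 + 4 = 6.
GR = (1 − 1/5) × 6² / 16 = 0.8 × 36 / 16 = 1.8 dB.
Output = 6 − 1.8 = 4.2 dBu.

4.2 dBu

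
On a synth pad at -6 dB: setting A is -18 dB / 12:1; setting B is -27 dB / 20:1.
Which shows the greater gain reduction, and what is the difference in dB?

A: 12 dB over, compressed to 1 dB over, so 11 dB of GR.
B: 21 dB over, compressed to 1.05 dB over, so 19.95 dB of GR.
B reduces 8.95 dB more.

B, by 8.95 dB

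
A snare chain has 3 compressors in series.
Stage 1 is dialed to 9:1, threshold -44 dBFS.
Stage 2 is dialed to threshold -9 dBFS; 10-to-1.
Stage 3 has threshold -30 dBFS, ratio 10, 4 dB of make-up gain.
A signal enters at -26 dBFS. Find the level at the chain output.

-38 dBFS

Stage 1: overshoot 18 dB → 18/9 = 2 dB → -42 dBFS.
Stage 2: -42 dBFS ≤ -9 dBFS, so stage 2 doesn't engage; output -42 dBFS.
Stage 3: -42 dBFS is at or below the -30 dBFS threshold — no compression; make-up brings it to -38 dBFS.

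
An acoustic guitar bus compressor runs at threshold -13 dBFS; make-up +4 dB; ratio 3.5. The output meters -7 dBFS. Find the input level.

Remove make-up: -7 − 4 = -11 dBFS.
Post-compression overshoot = -11 − (-13) = 2 dB.
Before 3.5:1 compression the overshoot was 2 × 3.5 = 7 dB, so input = -13 + 7 = -6 dBFS.

-6 dBFS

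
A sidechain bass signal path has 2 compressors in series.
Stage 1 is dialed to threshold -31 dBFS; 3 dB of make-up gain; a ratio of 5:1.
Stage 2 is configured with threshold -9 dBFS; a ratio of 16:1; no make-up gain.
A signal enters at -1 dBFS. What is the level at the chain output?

Stage 1: 30 dB above -31 dBFS, reduced 5:1 to 6 dB above → -25 dBFS; +3 dB make-up → -22 dBFS.
Stage 2: -22 dBFS is at or below the -9 dBFS threshold — no compression; output -22 dBFS.

-22 dBFS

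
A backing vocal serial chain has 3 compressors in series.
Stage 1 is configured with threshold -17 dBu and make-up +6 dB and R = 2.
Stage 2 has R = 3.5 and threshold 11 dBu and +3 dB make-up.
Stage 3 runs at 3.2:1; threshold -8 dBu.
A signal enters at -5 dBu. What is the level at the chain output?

Stage 1: 12 dB above -17 dBu, reduced 2:1 to 6 dB above → -11 dBu; +6 dB make-up → -5 dBu.
Stage 2: -5 dBu ≤ 11 dBu, so stage 2 doesn't engage; make-up brings it to -2 dBu.
Stage 3: -2 dBu is 6 dB over -8 dBu; at 3.2:1 that becomes 1.875 dB over, giving -6.125 dBu.

-6.125 dBu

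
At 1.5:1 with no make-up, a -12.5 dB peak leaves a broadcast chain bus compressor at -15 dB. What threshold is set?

-20 dB

Let T be the threshold. Output overshoot = (input overshoot)/R, so -15 − T = (-12.5 − T)/1.5.
1.5·(-15 − T) = -12.5 − T → 0.5·T = -22.5 − (-12.5) = -10.
T = -10/0.5 = -20 dB.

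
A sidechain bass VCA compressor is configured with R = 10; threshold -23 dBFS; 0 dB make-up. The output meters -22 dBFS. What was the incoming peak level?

Post-compression overshoot = -22 − (-23) = 1 dB.
Undo the ratio: input overshoot = 1 × 10 = 10 dB, giving input = -13 dBFS.

-13 dBFS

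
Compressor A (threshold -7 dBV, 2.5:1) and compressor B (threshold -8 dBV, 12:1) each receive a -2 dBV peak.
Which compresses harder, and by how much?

A: 5 dB over, compressed to 2 dB over, so 3 dB of GR.
B: 6 dB over, compressed to 0.5 dB over, so 5.5 dB of GR.
B reduces 2.5 dB more.

B, by 2.5 dB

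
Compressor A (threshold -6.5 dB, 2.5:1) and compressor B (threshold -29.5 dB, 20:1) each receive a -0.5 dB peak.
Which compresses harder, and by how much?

A: GR = 6 − 6/2.5 = 3.6 dB.
B: GR = 29 − 29/20 = 27.55 dB.
B reduces 23.95 dB more.

B, by 23.95 dB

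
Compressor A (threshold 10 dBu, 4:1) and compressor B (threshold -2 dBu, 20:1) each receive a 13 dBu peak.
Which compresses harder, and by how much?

B, by 12 dB

A: 3 dB over, compressed to 0.75 dB over, so 2.25 dB of GR.
B: 15 dB over, compressed to 0.75 dB over, so 14.25 dB of GR.
B reduces 12 dB more.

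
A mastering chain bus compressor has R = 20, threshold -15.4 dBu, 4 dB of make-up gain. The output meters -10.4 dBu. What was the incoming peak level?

4.6 dBu

Stripping the +4 dB make-up gives -14.4 dBu at the gain stage.
Post-compression overshoot = -14.4 − (-15.4) = 1 dB.
Undo the ratio: input overshoot = 1 × 20 = 20 dB, giving input = 4.6 dBu.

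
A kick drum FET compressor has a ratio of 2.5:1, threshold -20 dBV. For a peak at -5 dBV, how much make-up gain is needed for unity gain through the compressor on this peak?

Without make-up, output = threshold + overshoot/2.5 = -20 + 6 = -14 dBV.
Gap to target: 9 dB.

9 dB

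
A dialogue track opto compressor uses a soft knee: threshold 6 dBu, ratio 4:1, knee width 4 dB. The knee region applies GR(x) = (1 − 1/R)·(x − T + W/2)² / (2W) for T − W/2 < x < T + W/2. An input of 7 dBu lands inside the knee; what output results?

6.15625 dBu

x − T + W/2 = 7 − 6 + 2 = 3.
GR = (1 − 1/4) × 3² / 8 = 0.75 × 9 / 8 = 0.84375 dB.
Output = 7 − 0.84375 = 6.15625 dBu.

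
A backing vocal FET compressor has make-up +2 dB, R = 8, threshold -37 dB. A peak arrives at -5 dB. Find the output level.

Overshoot: -5 − (-37) = 32 dB.
At 8:1 the overshoot is divided by 8, leaving 4 dB above threshold.
That puts the output at -33 dB; make-up adds 2 dB, giving -31 dB.

-31 dB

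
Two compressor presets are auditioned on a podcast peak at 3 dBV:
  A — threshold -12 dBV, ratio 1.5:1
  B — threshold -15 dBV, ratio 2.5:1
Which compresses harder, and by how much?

A: overshoot 15 dB → output overshoot 10 dB → GR 5 dB.
B: overshoot 18 dB → output overshoot 7.2 dB → GR 10.8 dB.
Difference: 5.8 dB in favour of B.

B, by 5.8 dB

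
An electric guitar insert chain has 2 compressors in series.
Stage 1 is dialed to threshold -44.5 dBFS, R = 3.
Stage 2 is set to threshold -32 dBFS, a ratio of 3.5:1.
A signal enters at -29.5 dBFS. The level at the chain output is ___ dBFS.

Stage 1: -29.5 dBFS is 15 dB over -44.5 dBFS; at 3:1 that becomes 5 dB over, giving -39.5 dBFS.
Stage 2: below threshold (-39.5 ≤ -32); passes unchanged; output -39.5 dBFS.

-39.5 dBFS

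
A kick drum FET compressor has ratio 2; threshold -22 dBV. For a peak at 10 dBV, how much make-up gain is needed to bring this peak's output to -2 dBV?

4 dB

Without make-up, output = threshold + overshoot/2 = -22 + 16 = -6 dBV.
Gap to target: 4 dB.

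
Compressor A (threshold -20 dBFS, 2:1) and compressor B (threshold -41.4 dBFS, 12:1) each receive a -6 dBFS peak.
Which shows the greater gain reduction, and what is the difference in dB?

B, by 25.45 dB

A: overshoot 14 dB → output overshoot 7 dB → GR 7 dB.
B: overshoot 35.4 dB → output overshoot 2.95 dB → GR 32.45 dB.
B applies 25.45 dB more gain reduction.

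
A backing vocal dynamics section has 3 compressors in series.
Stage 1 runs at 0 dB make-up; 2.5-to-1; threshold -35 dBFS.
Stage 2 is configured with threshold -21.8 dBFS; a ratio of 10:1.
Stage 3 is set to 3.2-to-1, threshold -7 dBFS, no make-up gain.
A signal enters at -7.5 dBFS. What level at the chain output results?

-24 dBFS

Stage 1: -7.5 dBFS is 27.5 dB over -35 dBFS; at 2.5:1 that becomes 11 dB over, giving -24 dBFS.
Stage 2: -24 dBFS ≤ -21.8 dBFS, so stage 2 doesn't engage; output -24 dBFS.
Stage 3: -24 dBFS ≤ -7 dBFS, so stage 3 doesn't engage; output -24 dBFS.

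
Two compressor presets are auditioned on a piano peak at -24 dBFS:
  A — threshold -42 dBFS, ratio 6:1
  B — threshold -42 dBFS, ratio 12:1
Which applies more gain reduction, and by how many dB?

B, by 1.5 dB

A: overshoot 18 dB → output overshoot 3 dB → GR 15 dB.
B: overshoot 18 dB → output overshoot 1.5 dB → GR 16.5 dB.
Difference: 1.5 dB in favour of B.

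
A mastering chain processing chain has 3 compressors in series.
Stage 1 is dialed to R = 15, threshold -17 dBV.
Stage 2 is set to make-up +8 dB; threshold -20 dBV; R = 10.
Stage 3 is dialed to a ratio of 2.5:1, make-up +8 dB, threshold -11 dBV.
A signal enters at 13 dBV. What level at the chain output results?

-3.5 dBV

Stage 1: 13 dBV is 30 dB over -17 dBV; at 15:1 that becomes 2 dB over, giving -15 dBV.
Stage 2: -15 dBV is 5 dB over -20 dBV; at 10:1 that becomes 0.5 dB over, giving -19.5 dBV; +8 dB make-up → -11.5 dBV.
Stage 3: -11.5 dBV is at or below the -11 dBV threshold — no compression; make-up brings it to -3.5 dBV.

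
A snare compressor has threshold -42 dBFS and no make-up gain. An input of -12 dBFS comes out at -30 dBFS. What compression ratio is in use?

Input overshoot = -12 − (-42) = 30 dB; output overshoot = -30 − (-42) = 12 dB.
Ratio = 30 / 12 = 2.5.

2.5:1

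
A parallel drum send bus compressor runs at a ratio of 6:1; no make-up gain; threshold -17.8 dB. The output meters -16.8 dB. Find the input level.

-11.8 dB

The compressed level sits -16.8 − (-17.8) = 1 dB over threshold.
Before 6:1 compression the overshoot was 1 × 6 = 6 dB, so input = -17.8 + 6 = -11.8 dB.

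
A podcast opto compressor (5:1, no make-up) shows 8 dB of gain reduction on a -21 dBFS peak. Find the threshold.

-31 dBFS

Input is 10 dB above T (since output overshoot × R = input overshoot: (-29 − T)·5 = -21 − T gives T = -31 dBFS).
Check: -31 + (-21 − (-31))/5 = -31 + 2 = -29 dBFS. ✓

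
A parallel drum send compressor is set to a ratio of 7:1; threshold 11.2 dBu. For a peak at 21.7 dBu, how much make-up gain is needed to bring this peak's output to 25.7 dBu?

The peak compresses to 11.2 + 10.5/7 = 12.7 dBu.
To reach 25.7 dBu requires 25.7 − 12.7 = 13 dB of make-up.

13 dB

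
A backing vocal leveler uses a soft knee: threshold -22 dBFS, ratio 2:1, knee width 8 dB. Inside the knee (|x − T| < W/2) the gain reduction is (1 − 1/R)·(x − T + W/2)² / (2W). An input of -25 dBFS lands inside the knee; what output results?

x − T + W/2 = -25 − (-22) + 4 = 1.
GR = (1 − 1/2) × 1² / 16 = 0.5 × 1 / 16 = 0.03125 dB.
Output = -25 − 0.03125 = -25.03125 dBFS.

-25.03125 dBFS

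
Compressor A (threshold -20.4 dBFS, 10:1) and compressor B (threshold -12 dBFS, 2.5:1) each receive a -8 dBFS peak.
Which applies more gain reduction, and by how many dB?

A, by 8.76 dB

A: GR = 12.4 − 12.4/10 = 11.16 dB.
B: GR = 4 − 4/2.5 = 2.4 dB.
A reduces 8.76 dB more.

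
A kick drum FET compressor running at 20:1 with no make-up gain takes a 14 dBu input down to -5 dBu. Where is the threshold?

Input is 20 dB above T (since output overshoot × R = input overshoot: (-5 − T)·20 = 14 − T gives T = -6 dBu).
Check: -6 + (14 − (-6))/20 = -6 + 1 = -5 dBu. ✓

-6 dBu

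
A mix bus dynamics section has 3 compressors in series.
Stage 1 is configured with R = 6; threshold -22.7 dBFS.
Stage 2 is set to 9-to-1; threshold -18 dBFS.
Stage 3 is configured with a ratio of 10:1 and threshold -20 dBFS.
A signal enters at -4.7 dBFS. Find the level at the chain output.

-19.97 dBFS

Stage 1: 18 dB above -22.7 dBFS, reduced 6:1 to 3 dB above → -19.7 dBFS.
Stage 2: -19.7 dBFS is at or below the -18 dBFS threshold — no compression; output -19.7 dBFS.
Stage 3: overshoot 0.3 dB → 0.3/10 = 0.03 dB → -19.97 dBFS.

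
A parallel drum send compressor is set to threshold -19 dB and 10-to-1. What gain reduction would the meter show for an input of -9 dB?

-9 dB exceeds the threshold by 10 dB.
At 10:1, output sits 10/10 = 1 dB above threshold.
GR = overshoot in − overshoot out = 10 − 1 = 9 dB.

9 dB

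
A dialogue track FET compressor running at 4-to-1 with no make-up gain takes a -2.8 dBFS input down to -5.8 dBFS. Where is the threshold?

-6.8 dBFS

Input is 4 dB above T (since output overshoot × R = input overshoot: (-5.8 − T)·4 = -2.8 − T gives T = -6.8 dBFS).
Check: -6.8 + (-2.8 − (-6.8))/4 = -6.8 + 1 = -5.8 dBFS. ✓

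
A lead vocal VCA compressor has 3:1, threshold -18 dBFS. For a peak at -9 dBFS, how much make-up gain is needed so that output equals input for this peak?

Overshoot 9 dB → 9/3 = 3 dB after compression, so the compressed level is -18 + 3 = -15 dBFS.
Make-up = target − compressed = -9 − (-15) = 6 dB.

6 dB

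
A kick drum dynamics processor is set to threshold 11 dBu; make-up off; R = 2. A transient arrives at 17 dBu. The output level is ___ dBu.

14 dBu

The input is 6 dB above the 11 dBu threshold.
2:1 compression reduces that to 6/2 = 3 dB over.
That puts the output at 14 dBu.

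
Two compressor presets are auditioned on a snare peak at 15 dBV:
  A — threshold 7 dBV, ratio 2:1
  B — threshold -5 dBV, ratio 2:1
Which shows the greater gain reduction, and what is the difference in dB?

A: 8 dB over, compressed to 4 dB over, so 4 dB of GR.
B: 20 dB over, compressed to 10 dB over, so 10 dB of GR.
Difference: 6 dB in favour of B.

B, by 6 dB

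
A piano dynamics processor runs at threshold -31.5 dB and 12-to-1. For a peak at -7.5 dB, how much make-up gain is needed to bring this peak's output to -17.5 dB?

12 dB

Without make-up, output = threshold + overshoot/12 = -31.5 + 2 = -29.5 dB.
Gap to target: 12 dB.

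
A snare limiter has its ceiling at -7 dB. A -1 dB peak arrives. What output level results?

At ∞:1, everything above -7 dB is held at the ceiling.

-7 dB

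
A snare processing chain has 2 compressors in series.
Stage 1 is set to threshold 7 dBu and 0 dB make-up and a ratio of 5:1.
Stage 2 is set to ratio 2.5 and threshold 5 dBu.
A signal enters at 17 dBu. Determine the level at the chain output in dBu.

6.6 dBu

Stage 1: 17 dBu is 10 dB over 7 dBu; at 5:1 that becomes 2 dB over, giving 9 dBu.
Stage 2: 4 dB above 5 dBu, reduced 2.5:1 to 1.6 dB above → 6.6 dBu.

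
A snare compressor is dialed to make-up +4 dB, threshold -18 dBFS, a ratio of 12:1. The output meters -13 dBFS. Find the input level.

Stripping the +4 dB make-up gives -17 dBFS at the gain stage.
That's 1 dB above the -18 dBFS threshold.
Input overshoot = R × output overshoot = 12 dB → input = -18 + 12 = -6 dBFS.

-6 dBFS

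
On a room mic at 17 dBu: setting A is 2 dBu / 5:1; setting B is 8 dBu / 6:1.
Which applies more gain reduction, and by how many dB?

A, by 4.5 dB

A: 15 dB over, compressed to 3 dB over, so 12 dB of GR.
B: 9 dB over, compressed to 1.5 dB over, so 7.5 dB of GR.
A reduces 4.5 dB more.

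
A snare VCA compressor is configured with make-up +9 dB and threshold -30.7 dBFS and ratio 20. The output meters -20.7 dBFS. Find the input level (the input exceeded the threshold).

-10.7 dBFS

Stripping the +9 dB make-up gives -29.7 dBFS at the gain stage.
The compressed level sits -29.7 − (-30.7) = 1 dB over threshold.
Undo the ratio: input overshoot = 1 × 20 = 20 dB, giving input = -10.7 dBFS.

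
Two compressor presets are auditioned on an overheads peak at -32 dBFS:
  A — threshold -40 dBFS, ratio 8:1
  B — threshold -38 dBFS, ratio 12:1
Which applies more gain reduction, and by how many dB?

A: GR = 8 − 8/8 = 7 dB.
B: GR = 6 − 6/12 = 5.5 dB.
A reduces 1.5 dB more.

A, by 1.5 dB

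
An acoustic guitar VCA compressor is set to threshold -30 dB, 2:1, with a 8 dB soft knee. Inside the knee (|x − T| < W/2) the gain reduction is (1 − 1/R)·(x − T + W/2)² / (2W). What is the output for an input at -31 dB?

-31.28125 dB

x − T + W/2 = -31 − (-30) + 4 = 3.
GR = (1 − 1/2) × 3² / 16 = 0.5 × 9 / 16 = 0.28125 dB.
Output = -31 − 0.28125 = -31.28125 dB.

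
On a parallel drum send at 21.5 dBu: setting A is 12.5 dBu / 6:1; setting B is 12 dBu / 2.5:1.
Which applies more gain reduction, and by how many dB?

A: overshoot 9 dB → output overshoot 1.5 dB → GR 7.5 dB.
B: overshoot 9.5 dB → output overshoot 3.8 dB → GR 5.7 dB.
A reduces 1.8 dB more.

A, by 1.8 dB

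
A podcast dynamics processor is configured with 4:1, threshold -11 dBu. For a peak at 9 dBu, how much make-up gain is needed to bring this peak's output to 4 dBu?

Without make-up, output = threshold + overshoot/4 = -11 + 5 = -6 dBu.
Gap to target: 10 dB.

10 dB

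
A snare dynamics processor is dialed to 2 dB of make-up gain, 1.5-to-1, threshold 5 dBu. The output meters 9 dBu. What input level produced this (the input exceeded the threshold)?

Remove make-up: 9 − 2 = 7 dBu.
Post-compression overshoot = 7 − 5 = 2 dB.
Input overshoot = R × output overshoot = 3 dB → input = 5 + 3 = 8 dBu.

8 dBu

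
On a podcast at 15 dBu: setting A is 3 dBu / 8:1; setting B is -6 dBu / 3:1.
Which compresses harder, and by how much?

B, by 3.5 dB

A: overshoot 12 dB → output overshoot 1.5 dB → GR 10.5 dB.
B: overshoot 21 dB → output overshoot 7 dB → GR 14 dB.
B reduces 3.5 dB more.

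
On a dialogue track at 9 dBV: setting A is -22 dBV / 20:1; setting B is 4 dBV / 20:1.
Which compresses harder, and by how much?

A: overshoot 31 dB → output overshoot 1.55 dB → GR 29.45 dB.
B: overshoot 5 dB → output overshoot 0.25 dB → GR 4.75 dB.
Difference: 24.7 dB in favour of A.

A, by 24.7 dB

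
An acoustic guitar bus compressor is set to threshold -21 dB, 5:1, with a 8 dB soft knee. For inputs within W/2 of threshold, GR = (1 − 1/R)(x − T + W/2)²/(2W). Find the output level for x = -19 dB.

x − T + W/2 = -19 − (-21) + 4 = 6.
GR = (1 − 1/5) × 6² / 16 = 0.8 × 36 / 16 = 1.8 dB.
Output = -19 − 1.8 = -20.8 dB.

-20.8 dB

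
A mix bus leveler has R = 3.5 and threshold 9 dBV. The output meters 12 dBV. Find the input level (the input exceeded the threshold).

Post-compression overshoot = 12 − 9 = 3 dB.
Before 3.5:1 compression the overshoot was 3 × 3.5 = 10.5 dB, so input = 9 + 10.5 = 19.5 dBV.

19.5 dBV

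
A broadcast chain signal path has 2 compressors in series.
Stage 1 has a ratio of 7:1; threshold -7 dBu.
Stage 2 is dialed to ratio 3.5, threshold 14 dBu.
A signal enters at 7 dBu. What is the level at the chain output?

Stage 1: 14 dB above -7 dBu, reduced 7:1 to 2 dB above → -5 dBu.
Stage 2: below threshold (-5 ≤ 14); passes unchanged; output -5 dBu.

-5 dBu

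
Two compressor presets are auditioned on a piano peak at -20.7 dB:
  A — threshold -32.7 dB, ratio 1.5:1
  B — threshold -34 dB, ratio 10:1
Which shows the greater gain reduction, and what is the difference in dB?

B, by 7.97 dB

A: 12 dB over, compressed to 8 dB over, so 4 dB of GR.
B: 13.3 dB over, compressed to 1.33 dB over, so 11.97 dB of GR.
B applies 7.97 dB more gain reduction.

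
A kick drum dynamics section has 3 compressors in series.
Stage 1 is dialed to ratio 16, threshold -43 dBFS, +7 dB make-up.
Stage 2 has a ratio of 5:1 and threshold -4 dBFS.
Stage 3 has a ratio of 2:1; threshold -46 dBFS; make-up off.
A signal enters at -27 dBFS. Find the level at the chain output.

Stage 1: -27 dBFS is 16 dB over -43 dBFS; at 16:1 that becomes 1 dB over, giving -42 dBFS; +7 dB make-up → -35 dBFS.
Stage 2: -35 dBFS ≤ -4 dBFS, so stage 2 doesn't engage; output -35 dBFS.
Stage 3: 11 dB above -46 dBFS, reduced 2:1 to 5.5 dB above → -40.5 dBFS.

-40.5 dBFS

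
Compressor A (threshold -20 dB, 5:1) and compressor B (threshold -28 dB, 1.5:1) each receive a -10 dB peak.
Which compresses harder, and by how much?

A: overshoot 10 dB → output overshoot 2 dB → GR 8 dB.
B: overshoot 18 dB → output overshoot 12 dB → GR 6 dB.
A applies 2 dB more gain reduction.

A, by 2 dB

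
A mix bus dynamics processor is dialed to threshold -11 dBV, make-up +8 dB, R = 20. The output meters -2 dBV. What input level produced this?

9 dBV

Remove make-up: -2 − 8 = -10 dBV.
The compressed level sits -10 − (-11) = 1 dB over threshold.
Input overshoot = R × output overshoot = 20 dB → input = -11 + 20 = 9 dBV.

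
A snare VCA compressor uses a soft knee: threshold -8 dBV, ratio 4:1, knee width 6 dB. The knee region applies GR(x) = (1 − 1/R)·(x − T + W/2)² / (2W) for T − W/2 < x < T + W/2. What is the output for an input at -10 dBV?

x − T + W/2 = -10 − (-8) + 3 = 1.
GR = (1 − 1/4) × 1² / 12 = 0.75 × 1 / 12 = 0.0625 dB.
Output = -10 − 0.0625 = -10.0625 dBV.

-10.0625 dBV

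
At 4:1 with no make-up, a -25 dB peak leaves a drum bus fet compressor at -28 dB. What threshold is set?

Let T be the threshold. Output overshoot = (input overshoot)/R, so -28 − T = (-25 − T)/4.
4·(-28 − T) = -25 − T → 3·T = -112 − (-25) = -87.
T = -87/3 = -29 dB.

-29 dB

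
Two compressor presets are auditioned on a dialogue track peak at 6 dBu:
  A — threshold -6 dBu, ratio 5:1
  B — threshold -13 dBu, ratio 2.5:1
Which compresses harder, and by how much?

A: overshoot 12 dB → output overshoot 2.4 dB → GR 9.6 dB.
B: overshoot 19 dB → output overshoot 7.6 dB → GR 11.4 dB.
B applies 1.8 dB more gain reduction.

B, by 1.8 dB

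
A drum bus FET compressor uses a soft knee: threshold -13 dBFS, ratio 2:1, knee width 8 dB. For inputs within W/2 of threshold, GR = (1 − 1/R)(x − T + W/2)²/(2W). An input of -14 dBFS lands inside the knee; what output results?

x − T + W/2 = -14 − (-13) + 4 = 3.
GR = (1 − 1/2) × 3² / 16 = 0.5 × 9 / 16 = 0.28125 dB.
Output = -14 − 0.28125 = -14.28125 dBFS.

-14.28125 dBFS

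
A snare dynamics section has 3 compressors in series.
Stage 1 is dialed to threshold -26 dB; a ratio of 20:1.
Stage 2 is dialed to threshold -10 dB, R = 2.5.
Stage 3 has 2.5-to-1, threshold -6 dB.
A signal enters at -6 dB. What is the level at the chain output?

Stage 1: 20 dB above -26 dB, reduced 20:1 to 1 dB above → -25 dB.
Stage 2: -25 dB ≤ -10 dB, so stage 2 doesn't engage; output -25 dB.
Stage 3: below threshold (-25 ≤ -6); passes unchanged; output -25 dB.

-25 dB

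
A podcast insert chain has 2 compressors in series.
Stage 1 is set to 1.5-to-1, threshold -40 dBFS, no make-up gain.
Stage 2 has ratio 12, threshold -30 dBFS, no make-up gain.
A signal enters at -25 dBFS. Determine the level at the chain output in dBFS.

-30 dBFS

Stage 1: -25 dBFS is 15 dB over -40 dBFS; at 1.5:1 that becomes 10 dB over, giving -30 dBFS.
Stage 2: -30 dBFS ≤ -30 dBFS, so stage 2 doesn't engage; output -30 dBFS.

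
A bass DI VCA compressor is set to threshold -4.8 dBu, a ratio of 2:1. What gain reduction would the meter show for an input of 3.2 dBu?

4 dB

3.2 dBu exceeds the threshold by 8 dB.
After 2:1 compression the overshoot becomes 8/2 = 4 dB.
Gain reduction = 8 − 4 = 4 dB.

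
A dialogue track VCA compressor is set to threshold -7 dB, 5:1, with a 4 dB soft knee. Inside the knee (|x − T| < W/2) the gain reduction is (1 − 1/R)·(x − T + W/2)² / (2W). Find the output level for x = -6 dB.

x − T + W/2 = -6 − (-7) + 2 = 3.
GR = (1 − 1/5) × 3² / 8 = 0.8 × 9 / 8 = 0.9 dB.
Output = -6 − 0.9 = -6.9 dB.

-6.9 dB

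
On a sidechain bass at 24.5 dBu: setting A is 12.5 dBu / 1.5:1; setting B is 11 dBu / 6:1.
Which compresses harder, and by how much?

A: overshoot 12 dB → output overshoot 8 dB → GR 4 dB.
B: overshoot 13.5 dB → output overshoot 2.25 dB → GR 11.25 dB.
Difference: 7.25 dB in favour of B.

B, by 7.25 dB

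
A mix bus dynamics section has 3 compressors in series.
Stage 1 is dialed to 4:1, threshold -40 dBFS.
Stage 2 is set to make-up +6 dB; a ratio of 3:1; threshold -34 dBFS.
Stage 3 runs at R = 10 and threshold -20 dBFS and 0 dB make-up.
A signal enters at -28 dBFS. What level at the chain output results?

Stage 1: -28 dBFS is 12 dB over -40 dBFS; at 4:1 that becomes 3 dB over, giving -37 dBFS.
Stage 2: below threshold (-37 ≤ -34); passes unchanged; make-up brings it to -31 dBFS.
Stage 3: -31 dBFS ≤ -20 dBFS, so stage 3 doesn't engage; output -31 dBFS.

-31 dBFS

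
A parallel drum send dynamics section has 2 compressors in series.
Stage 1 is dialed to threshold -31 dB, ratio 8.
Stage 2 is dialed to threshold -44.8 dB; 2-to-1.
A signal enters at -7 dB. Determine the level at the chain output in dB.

-36.4 dB

Stage 1: 24 dB above -31 dB, reduced 8:1 to 3 dB above → -28 dB.
Stage 2: overshoot 16.8 dB → 16.8/2 = 8.4 dB → -36.4 dB.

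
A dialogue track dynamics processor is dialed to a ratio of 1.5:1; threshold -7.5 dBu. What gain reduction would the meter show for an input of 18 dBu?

8.5 dB

Overshoot = 18 − (-7.5) = 25.5 dB.
After 1.5:1 compression the overshoot becomes 25.5/1.5 = 17 dB.
GR = overshoot in − overshoot out = 25.5 − 17 = 8.5 dB.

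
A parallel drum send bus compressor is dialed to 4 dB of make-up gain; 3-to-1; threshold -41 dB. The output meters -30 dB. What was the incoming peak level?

Before make-up, the level was -30 − 4 = -34 dB.
The compressed level sits -34 − (-41) = 7 dB over threshold.
Input overshoot = R × output overshoot = 21 dB → input = -41 + 21 = -20 dB.

-20 dB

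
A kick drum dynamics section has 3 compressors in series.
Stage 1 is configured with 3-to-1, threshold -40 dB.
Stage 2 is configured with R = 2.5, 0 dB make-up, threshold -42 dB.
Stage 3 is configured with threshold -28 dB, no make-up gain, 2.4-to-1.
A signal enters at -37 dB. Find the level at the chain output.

Stage 1: -37 dB is 3 dB over -40 dB; at 3:1 that becomes 1 dB over, giving -39 dB.
Stage 2: -39 dB is 3 dB over -42 dB; at 2.5:1 that becomes 1.2 dB over, giving -40.8 dB.
Stage 3: below threshold (-40.8 ≤ -28); passes unchanged; output -40.8 dB.

-40.8 dB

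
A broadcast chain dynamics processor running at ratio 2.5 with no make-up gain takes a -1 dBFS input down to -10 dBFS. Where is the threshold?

Let T be the threshold. Output overshoot = (input overshoot)/R, so -10 − T = (-1 − T)/2.5.
2.5·(-10 − T) = -1 − T → 1.5·T = -25 − (-1) = -24.
T = -24/1.5 = -16 dBFS.

-16 dBFS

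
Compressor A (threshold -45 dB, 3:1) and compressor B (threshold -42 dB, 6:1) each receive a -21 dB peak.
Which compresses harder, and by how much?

A: GR = 24 − 24/3 = 16 dB.
B: GR = 21 − 21/6 = 17.5 dB.
Difference: 1.5 dB in favour of B.

B, by 1.5 dB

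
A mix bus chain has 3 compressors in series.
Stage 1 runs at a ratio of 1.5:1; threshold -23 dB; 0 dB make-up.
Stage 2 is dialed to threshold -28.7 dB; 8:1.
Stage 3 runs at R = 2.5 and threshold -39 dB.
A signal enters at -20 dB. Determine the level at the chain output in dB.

-34.495 dB

Stage 1: 3 dB above -23 dB, reduced 1.5:1 to 2 dB above → -21 dB.
Stage 2: overshoot 7.7 dB → 7.7/8 = 0.9625 dB → -27.7375 dB.
Stage 3: 11.2625 dB above -39 dB, reduced 2.5:1 to 4.505 dB above → -34.495 dB.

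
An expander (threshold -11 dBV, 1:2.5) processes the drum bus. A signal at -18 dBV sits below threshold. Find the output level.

-28.5 dBV

The input is 7 dB below the -11 dBV threshold.
A 1:2.5 expander multiplies undershoot by 2.5: 7 × 2.5 = 17.5 dB below threshold.
Output = -11 − 17.5 = -28.5 dBV.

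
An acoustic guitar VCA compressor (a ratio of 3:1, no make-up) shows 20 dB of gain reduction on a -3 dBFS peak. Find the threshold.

-33 dBFS

Gain reduction = -3 − (-23) = 20 dB; output overshoot = GR / (R − 1) = 20 / 2 = 10 dB.
Threshold = output − output overshoot = -23 − 10 = -33 dBFS.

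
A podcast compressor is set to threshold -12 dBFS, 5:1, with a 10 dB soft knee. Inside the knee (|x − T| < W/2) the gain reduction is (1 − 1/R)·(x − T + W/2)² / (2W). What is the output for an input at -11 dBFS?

-12.44 dBFS

x − T + W/2 = -11 − (-12) + 5 = 6.
GR = (1 − 1/5) × 6² / 20 = 0.8 × 36 / 20 = 1.44 dB.
Output = -11 − 1.44 = -12.44 dBFS.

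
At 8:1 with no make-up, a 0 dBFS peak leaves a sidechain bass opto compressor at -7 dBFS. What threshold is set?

Let T be the threshold. Output overshoot = (input overshoot)/R, so -7 − T = (0 − T)/8.
8·(-7 − T) = 0 − T → 7·T = -56 − 0 = -56.
T = -56/7 = -8 dBFS.

-8 dBFS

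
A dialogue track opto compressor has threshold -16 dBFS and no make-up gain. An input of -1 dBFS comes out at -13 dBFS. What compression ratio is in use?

Input overshoot = -1 − (-16) = 15 dB; output overshoot = -13 − (-16) = 3 dB.
Ratio = 15 / 3 = 5.

5:1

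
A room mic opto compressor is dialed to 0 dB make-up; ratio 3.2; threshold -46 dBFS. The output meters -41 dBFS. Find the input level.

-30 dBFS

That's 5 dB above the -46 dBFS threshold.
Before 3.2:1 compression the overshoot was 5 × 3.2 = 16 dB, so input = -46 + 16 = -30 dBFS.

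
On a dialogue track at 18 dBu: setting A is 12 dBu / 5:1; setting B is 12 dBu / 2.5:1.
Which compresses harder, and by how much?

A: 6 dB over, compressed to 1.2 dB over, so 4.8 dB of GR.
B: 6 dB over, compressed to 2.4 dB over, so 3.6 dB of GR.
Difference: 1.2 dB in favour of A.

A, by 1.2 dB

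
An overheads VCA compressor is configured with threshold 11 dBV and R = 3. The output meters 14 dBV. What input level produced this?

20 dBV

Post-compression overshoot = 14 − 11 = 3 dB.
Undo the ratio: input overshoot = 3 × 3 = 9 dB, giving input = 20 dBV.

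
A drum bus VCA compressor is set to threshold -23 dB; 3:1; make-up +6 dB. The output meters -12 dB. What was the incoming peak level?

-8 dB

Stripping the +6 dB make-up gives -18 dB at the gain stage.
The compressed level sits -18 − (-23) = 5 dB over threshold.
Input overshoot = R × output overshoot = 15 dB → input = -23 + 15 = -8 dB.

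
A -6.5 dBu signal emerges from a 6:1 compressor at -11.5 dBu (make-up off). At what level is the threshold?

-12.5 dBu

Input is 6 dB above T (since output overshoot × R = input overshoot: (-11.5 − T)·6 = -6.5 − T gives T = -12.5 dBu).
Check: -12.5 + (-6.5 − (-12.5))/6 = -12.5 + 1 = -11.5 dBu. ✓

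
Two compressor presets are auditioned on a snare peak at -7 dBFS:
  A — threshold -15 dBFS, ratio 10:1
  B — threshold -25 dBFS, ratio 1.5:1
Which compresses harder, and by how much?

A, by 1.2 dB

A: GR = 8 − 8/10 = 7.2 dB.
B: GR = 18 − 18/1.5 = 6 dB.
A applies 1.2 dB more gain reduction.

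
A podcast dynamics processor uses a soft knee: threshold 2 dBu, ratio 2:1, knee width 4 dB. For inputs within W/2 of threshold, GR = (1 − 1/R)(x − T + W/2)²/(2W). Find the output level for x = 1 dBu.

x − T + W/2 = 1 − 2 + 2 = 1.
GR = (1 − 1/2) × 1² / 8 = 0.5 × 1 / 8 = 0.0625 dB.
Output = 1 − 0.0625 = 0.9375 dBu.

0.9375 dBu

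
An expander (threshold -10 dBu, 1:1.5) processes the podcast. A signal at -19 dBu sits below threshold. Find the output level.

-23.5 dBu

Undershoot = (-10) − (-19) = 9 dB.
At 1:1.5, that expands to 13.5 dB under threshold.
Output = -10 − 13.5 = -23.5 dBu.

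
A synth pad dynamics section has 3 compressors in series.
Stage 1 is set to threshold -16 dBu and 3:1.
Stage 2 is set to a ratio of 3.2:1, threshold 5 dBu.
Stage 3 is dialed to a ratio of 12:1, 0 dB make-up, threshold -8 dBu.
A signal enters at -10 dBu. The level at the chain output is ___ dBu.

-14 dBu

Stage 1: -10 dBu is 6 dB over -16 dBu; at 3:1 that becomes 2 dB over, giving -14 dBu.
Stage 2: below threshold (-14 ≤ 5); passes unchanged; output -14 dBu.
Stage 3: -14 dBu ≤ -8 dBu, so stage 3 doesn't engage; output -14 dBu.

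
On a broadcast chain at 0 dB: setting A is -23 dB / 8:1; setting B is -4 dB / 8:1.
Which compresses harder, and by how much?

A: overshoot 23 dB → output overshoot 2.875 dB → GR 20.125 dB.
B: overshoot 4 dB → output overshoot 0.5 dB → GR 3.5 dB.
A applies 16.625 dB more gain reduction.

A, by 16.625 dB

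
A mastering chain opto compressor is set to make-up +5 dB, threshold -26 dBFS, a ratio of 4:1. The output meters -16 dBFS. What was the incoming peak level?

-6 dBFS

Before make-up, the level was -16 − 5 = -21 dBFS.
That's 5 dB above the -26 dBFS threshold.
Undo the ratio: input overshoot = 5 × 4 = 20 dB, giving input = -6 dBFS.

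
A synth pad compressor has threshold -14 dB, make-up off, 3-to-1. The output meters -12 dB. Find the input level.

Post-compression overshoot = -12 − (-14) = 2 dB.
Undo the ratio: input overshoot = 2 × 3 = 6 dB, giving input = -8 dB.

-8 dB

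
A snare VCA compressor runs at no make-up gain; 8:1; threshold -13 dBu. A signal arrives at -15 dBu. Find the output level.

-15 dBu is 2 dB below the -13 dBu threshold, so no gain reduction is applied.
Output = input = -15 dBu.

-15 dBu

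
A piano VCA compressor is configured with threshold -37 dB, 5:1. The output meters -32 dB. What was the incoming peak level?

-12 dB

That's 5 dB above the -37 dB threshold.
Before 5:1 compression the overshoot was 5 × 5 = 25 dB, so input = -37 + 25 = -12 dB.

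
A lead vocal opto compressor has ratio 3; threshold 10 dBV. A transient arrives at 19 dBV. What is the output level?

13 dBV

Overshoot: 19 − 10 = 9 dB.
The 9 dB excess becomes 3 dB after 3:1 reduction.
So the level is 10 + 3 = 13 dBV.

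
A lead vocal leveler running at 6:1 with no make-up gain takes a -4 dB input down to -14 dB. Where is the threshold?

-16 dB

Input is 12 dB above T (since output overshoot × R = input overshoot: (-14 − T)·6 = -4 − T gives T = -16 dB).
Check: -16 + (-4 − (-16))/6 = -16 + 2 = -14 dB. ✓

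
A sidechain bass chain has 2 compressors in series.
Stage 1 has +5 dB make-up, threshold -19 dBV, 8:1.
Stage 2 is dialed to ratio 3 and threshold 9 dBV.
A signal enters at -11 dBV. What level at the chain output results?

Stage 1: 8 dB above -19 dBV, reduced 8:1 to 1 dB above → -18 dBV; +5 dB make-up → -13 dBV.
Stage 2: below threshold (-13 ≤ 9); passes unchanged; output -13 dBV.

-13 dBV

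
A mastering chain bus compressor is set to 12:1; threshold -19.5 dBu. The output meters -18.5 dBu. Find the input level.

-7.5 dBu

That's 1 dB above the -19.5 dBu threshold.
Undo the ratio: input overshoot = 1 × 12 = 12 dB, giving input = -7.5 dBu.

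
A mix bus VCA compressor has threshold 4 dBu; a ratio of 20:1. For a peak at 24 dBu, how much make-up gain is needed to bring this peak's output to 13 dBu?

8 dB

Overshoot 20 dB → 20/20 = 1 dB after compression, so the compressed level is 4 + 1 = 5 dBu.
Make-up = target − compressed = 13 − 5 = 8 dB.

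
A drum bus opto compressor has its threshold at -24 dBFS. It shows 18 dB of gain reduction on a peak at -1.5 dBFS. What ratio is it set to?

5:1

Input overshoot = -1.5 − (-24) = 22.5 dB.
Output overshoot = 22.5 − 18 = 4.5 dB.
Ratio = input overshoot / output overshoot = 22.5 / 4.5 = 5.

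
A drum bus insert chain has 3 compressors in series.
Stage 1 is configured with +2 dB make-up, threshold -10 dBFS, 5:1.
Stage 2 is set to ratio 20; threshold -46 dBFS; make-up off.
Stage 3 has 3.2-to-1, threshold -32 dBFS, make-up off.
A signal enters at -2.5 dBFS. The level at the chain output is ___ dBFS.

-44.025 dBFS

Stage 1: -2.5 dBFS is 7.5 dB over -10 dBFS; at 5:1 that becomes 1.5 dB over, giving -8.5 dBFS; +2 dB make-up → -6.5 dBFS.
Stage 2: -6.5 dBFS is 39.5 dB over -46 dBFS; at 20:1 that becomes 1.975 dB over, giving -44.025 dBFS.
Stage 3: below threshold (-44.025 ≤ -32); passes unchanged; output -44.025 dBFS.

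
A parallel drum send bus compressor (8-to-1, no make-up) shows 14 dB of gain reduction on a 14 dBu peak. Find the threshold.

Input is 16 dB above T (since output overshoot × R = input overshoot: (0 − T)·8 = 14 − T gives T = -2 dBu).
Check: -2 + (14 − (-2))/8 = -2 + 2 = 0 dBu. ✓

-2 dBu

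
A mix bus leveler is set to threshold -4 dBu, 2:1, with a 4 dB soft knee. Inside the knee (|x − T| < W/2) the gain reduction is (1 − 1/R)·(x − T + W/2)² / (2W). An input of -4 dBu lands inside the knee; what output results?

x − T + W/2 = -4 − (-4) + 2 = 2.
GR = (1 − 1/2) × 2² / 8 = 0.5 × 4 / 8 = 0.25 dB.
Output = -4 − 0.25 = -4.25 dBu.

-4.25 dBu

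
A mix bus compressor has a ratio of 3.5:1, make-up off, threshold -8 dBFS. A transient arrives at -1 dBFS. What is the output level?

-6 dBFS

-1 dBFS sits 7 dB over threshold.
3.5:1 compression reduces that to 7/3.5 = 2 dB over.
Output = -8 + 2 = -6 dBFS.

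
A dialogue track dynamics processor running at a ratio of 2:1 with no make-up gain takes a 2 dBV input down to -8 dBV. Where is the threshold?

-18 dBV

Gain reduction = 2 − (-8) = 10 dB; output overshoot = GR / (R − 1) = 10 / 1 = 10 dB.
Threshold = output − output overshoot = -8 − 10 = -18 dBV.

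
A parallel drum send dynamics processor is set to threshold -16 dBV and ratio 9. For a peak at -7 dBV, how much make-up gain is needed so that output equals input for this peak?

Without make-up, output = threshold + overshoot/9 = -16 + 1 = -15 dBV.
Gap to target: 8 dB.

8 dB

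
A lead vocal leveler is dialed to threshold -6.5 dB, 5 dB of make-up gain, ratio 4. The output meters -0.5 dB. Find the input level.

Stripping the +5 dB make-up gives -5.5 dB at the gain stage.
Post-compression overshoot = -5.5 − (-6.5) = 1 dB.
Undo the ratio: input overshoot = 1 × 4 = 4 dB, giving input = -2.5 dB.

-2.5 dB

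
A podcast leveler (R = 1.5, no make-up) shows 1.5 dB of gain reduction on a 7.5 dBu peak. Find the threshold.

Let T be the threshold. Output overshoot = (input overshoot)/R, so 6 − T = (7.5 − T)/1.5.
1.5·(6 − T) = 7.5 − T → 0.5·T = 9 − 7.5 = 1.5.
T = 1.5/0.5 = 3 dBu.

3 dBu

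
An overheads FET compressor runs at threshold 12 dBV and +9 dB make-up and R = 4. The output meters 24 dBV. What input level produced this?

Stripping the +9 dB make-up gives 15 dBV at the gain stage.
That's 3 dB above the 12 dBV threshold.
Before 4:1 compression the overshoot was 3 × 4 = 12 dB, so input = 12 + 12 = 24 dBV.

24 dBV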